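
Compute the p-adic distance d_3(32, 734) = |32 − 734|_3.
d_3(32, 734) = 1/27

Step 1 — x − y = 32 − 734 = -702. Step 2 — v_3(-702) = 3 (factor: -702 = −(3^3 · 26); the sign does not affect v_p). Step 3 — |x − y|_3 = 3^{-3} = 1/27.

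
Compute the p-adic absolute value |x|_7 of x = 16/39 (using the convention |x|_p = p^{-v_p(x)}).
|16/39|_7 = 1

Step 1 — compute v_7(x) by factoring powers of 7 out of the numerator and denominator: v_7(16/39) = 0. Step 2 — apply |x|_p = p^{-v_p(x)} = 7^{0} = 1.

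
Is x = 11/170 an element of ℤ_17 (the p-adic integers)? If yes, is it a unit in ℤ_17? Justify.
x ∉ ℤ_17 (v_17(x) = -1 < 0)

ℤ_17 = {x ∈ ℚ_17 : v_17(x) ≥ 0} and ℤ_17^× = {x ∈ ℤ_17 : v_17(x) = 0}. Here v_17(11/170) = v_17(num) − v_17(den) = -1; compare against these criteria.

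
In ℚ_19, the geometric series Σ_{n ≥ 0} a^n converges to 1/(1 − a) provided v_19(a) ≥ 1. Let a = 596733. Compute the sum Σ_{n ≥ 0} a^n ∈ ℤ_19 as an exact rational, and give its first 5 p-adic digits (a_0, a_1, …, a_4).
Σ a^n = 1/(1 − a) = -1/596732;  first 5 digits = (1, 0, 0, 11, 4)

v_19(a) = 3 ≥ 1, so the series converges in ℤ_19 to 1/(1 − a) = 1/(1 − 596733) = -1/596732. Expand this rational in ℤ_19: compute digits iteratively via d_i = x_i mod 19, x_{i+1} = (x_i − d_i)/19. The first 5 digits are (1, 0, 0, 11, 4).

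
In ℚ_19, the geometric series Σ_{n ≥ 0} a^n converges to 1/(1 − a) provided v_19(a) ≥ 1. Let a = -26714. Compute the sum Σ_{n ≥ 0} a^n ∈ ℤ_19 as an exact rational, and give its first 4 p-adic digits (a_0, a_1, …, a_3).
Σ a^n = 1/(1 − a) = 1/26715;  first 4 digits = (1, 0, 2, 15)

v_19(a) = 2 ≥ 1, so the series converges in ℤ_19 to 1/(1 − a) = 1/(1 − (-26714)) = 1/26715. Expand this rational in ℤ_19: compute digits iteratively via d_i = x_i mod 19, x_{i+1} = (x_i − d_i)/19. The first 4 digits are (1, 0, 2, 15).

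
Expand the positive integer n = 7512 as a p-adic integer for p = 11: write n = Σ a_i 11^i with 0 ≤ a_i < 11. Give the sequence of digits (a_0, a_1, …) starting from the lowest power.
(a_0, a_1, …) = (10, 0, 7, 5)

Repeated division by 11 gives the digits low-to-high: 7512 = 10 + 7·11^2 + 5·11^3. Digit sequence: (10, 0, 7, 5).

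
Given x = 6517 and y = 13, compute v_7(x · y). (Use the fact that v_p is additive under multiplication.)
v_7(84721) = 3

v_p(x) = 3 (factor: 6517 = 7^3 · 19); v_p(y) = 0 (factor: 13 = 7^0 · 13). Additivity: v_p(xy) = v_p(x) + v_p(y) = 3 + 0 = 3. (Direct check: xy = 84721 = 7^3 · (247).)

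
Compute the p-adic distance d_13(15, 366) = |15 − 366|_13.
d_13(15, 366) = 1/13

Step 1 — x − y = 15 − 366 = -351. Step 2 — v_13(-351) = 1 (factor: -351 = −(13^1 · 27); the sign does not affect v_p). Step 3 — |x − y|_13 = 13^{-1} = 1/13.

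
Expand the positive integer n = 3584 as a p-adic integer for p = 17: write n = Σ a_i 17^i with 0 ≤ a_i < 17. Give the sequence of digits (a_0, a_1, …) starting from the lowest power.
(a_0, a_1, …) = (14, 6, 12)

Repeated division by 17 gives the digits low-to-high: 3584 = 14 + 6·17^1 + 12·17^2. Digit sequence: (14, 6, 12).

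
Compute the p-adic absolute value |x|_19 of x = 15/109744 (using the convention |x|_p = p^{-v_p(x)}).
|15/109744|_19 = 6859

Step 1 — compute v_19(x) by factoring powers of 19 out of the numerator and denominator: v_19(15/109744) = -3. Step 2 — apply |x|_p = p^{-v_p(x)} = 19^{3} = 6859.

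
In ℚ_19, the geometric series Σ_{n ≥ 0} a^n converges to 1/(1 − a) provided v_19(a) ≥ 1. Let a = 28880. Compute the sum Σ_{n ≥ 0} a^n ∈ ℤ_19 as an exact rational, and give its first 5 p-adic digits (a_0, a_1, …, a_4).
Σ a^n = 1/(1 − a) = -1/28879;  first 5 digits = (1, 0, 4, 4, 16)

v_19(a) = 2 ≥ 1, so the series converges in ℤ_19 to 1/(1 − a) = 1/(1 − 28880) = -1/28879. Expand this rational in ℤ_19: compute digits iteratively via d_i = x_i mod 19, x_{i+1} = (x_i − d_i)/19. The first 5 digits are (1, 0, 4, 4, 16).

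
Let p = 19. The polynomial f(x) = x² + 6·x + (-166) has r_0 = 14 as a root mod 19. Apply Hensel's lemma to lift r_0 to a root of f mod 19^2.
r_1 = 223 (mod 361)

Hensel: r_{i+1} = r_i − f(r_i)·(f′(r_i))^{-1} mod 19^{i+2}, f′(x) = 2x + 6. Iterate:
  r_0 = 14 (mod 19)
  r_1 = 223 (mod 361)
Final: r = 223 satisfies f(r) ≡ 0 mod 19^2.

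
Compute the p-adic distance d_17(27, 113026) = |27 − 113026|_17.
d_17(27, 113026) = 1/4913

Step 1 — x − y = 27 − 113026 = -112999. Step 2 — v_17(-112999) = 3 (factor: -112999 = −(17^3 · 23); the sign does not affect v_p). Step 3 — |x − y|_17 = 17^{-3} = 1/4913.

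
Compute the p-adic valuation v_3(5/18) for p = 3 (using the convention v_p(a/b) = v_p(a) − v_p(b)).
v_3(5/18) = -2

Factor powers of 3 from the numerator and denominator of the reduced fraction: 5 = 3^0 · 5 and 18 = 3^2 · 2. Apply v_p(a/b) = v_p(a) − v_p(b): v_3(5/18) = 0 − 2 = -2.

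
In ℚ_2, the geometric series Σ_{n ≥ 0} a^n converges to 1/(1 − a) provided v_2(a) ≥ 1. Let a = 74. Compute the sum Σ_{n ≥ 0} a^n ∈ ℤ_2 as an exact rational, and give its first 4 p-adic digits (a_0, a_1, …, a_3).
Σ a^n = 1/(1 − a) = -1/73;  first 4 digits = (1, 1, 1, 0)

v_2(a) = 1 ≥ 1, so the series converges in ℤ_2 to 1/(1 − a) = 1/(1 − 74) = -1/73. Expand this rational in ℤ_2: compute digits iteratively via d_i = x_i mod 2, x_{i+1} = (x_i − d_i)/2. The first 4 digits are (1, 1, 1, 0).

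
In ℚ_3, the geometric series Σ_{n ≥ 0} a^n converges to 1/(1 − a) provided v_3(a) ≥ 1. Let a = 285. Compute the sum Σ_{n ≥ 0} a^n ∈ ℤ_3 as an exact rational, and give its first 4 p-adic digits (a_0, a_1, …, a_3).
Σ a^n = 1/(1 − a) = -1/284;  first 4 digits = (1, 2, 2, 2)

v_3(a) = 1 ≥ 1, so the series converges in ℤ_3 to 1/(1 − a) = 1/(1 − 285) = -1/284. Expand this rational in ℤ_3: compute digits iteratively via d_i = x_i mod 3, x_{i+1} = (x_i − d_i)/3. The first 4 digits are (1, 2, 2, 2).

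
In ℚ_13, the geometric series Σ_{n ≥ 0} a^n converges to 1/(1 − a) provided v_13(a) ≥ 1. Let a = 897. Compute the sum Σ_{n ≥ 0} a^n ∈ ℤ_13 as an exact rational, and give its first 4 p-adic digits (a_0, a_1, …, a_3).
Σ a^n = 1/(1 − a) = -1/896;  first 4 digits = (1, 4, 8, 1)

v_13(a) = 1 ≥ 1, so the series converges in ℤ_13 to 1/(1 − a) = 1/(1 − 897) = -1/896. Expand this rational in ℤ_13: compute digits iteratively via d_i = x_i mod 13, x_{i+1} = (x_i − d_i)/13. The first 4 digits are (1, 4, 8, 1).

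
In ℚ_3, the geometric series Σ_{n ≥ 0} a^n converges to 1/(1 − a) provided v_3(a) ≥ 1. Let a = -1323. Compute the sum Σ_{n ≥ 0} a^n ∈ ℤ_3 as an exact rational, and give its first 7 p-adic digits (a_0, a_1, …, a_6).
Σ a^n = 1/(1 − a) = 1/1324;  first 7 digits = (1, 0, 0, 2, 1, 0, 2)

v_3(a) = 3 ≥ 1, so the series converges in ℤ_3 to 1/(1 − a) = 1/(1 − (-1323)) = 1/1324. Expand this rational in ℤ_3: compute digits iteratively via d_i = x_i mod 3, x_{i+1} = (x_i − d_i)/3. The first 7 digits are (1, 0, 0, 2, 1, 0, 2).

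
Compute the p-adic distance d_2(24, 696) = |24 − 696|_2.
d_2(24, 696) = 1/32

Step 1 — x − y = 24 − 696 = -672. Step 2 — v_2(-672) = 5 (factor: -672 = −(2^5 · 21); the sign does not affect v_p). Step 3 — |x − y|_2 = 2^{-5} = 1/32.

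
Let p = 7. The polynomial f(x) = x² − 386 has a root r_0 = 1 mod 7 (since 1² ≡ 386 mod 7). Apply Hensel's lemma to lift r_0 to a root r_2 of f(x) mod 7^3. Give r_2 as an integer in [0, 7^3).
r_2 = 316 (mod 343)

Hensel's recurrence: r_{i+1} = r_i − f(r_i)·(f′(r_i))^{-1} mod 7^{i+2}, with f′(x) = 2x. Iterate:
  r_0 = 1 (mod 7)
  r_1 = 22 (mod 49)
  r_2 = 316 (mod 343)
Final: r_2 = 316, and one checks f(r_2) ≡ 0 mod 7^3.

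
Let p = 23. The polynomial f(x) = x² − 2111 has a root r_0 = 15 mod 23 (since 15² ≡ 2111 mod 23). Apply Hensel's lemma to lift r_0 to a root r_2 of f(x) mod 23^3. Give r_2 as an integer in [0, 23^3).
r_2 = 3005 (mod 12167)

Hensel's recurrence: r_{i+1} = r_i − f(r_i)·(f′(r_i))^{-1} mod 23^{i+2}, with f′(x) = 2x. Iterate:
  r_0 = 15 (mod 23)
  r_1 = 360 (mod 529)
  r_2 = 3005 (mod 12167)
Final: r_2 = 3005, and one checks f(r_2) ≡ 0 mod 23^3.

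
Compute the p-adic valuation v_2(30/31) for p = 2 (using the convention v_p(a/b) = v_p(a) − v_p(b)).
v_2(30/31) = 1

Factor powers of 2 from the numerator and denominator of the reduced fraction: 30 = 2^1 · 15 and 31 = 2^0 · 31. Apply v_p(a/b) = v_p(a) − v_p(b): v_2(30/31) = 1 − 0 = 1.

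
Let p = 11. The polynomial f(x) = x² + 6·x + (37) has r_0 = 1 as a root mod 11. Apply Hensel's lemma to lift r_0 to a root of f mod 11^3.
r_2 = 782 (mod 1331)

Hensel: r_{i+1} = r_i − f(r_i)·(f′(r_i))^{-1} mod 11^{i+2}, f′(x) = 2x + 6. Iterate:
  r_0 = 1 (mod 11)
  r_1 = 56 (mod 121)
  r_2 = 782 (mod 1331)
Final: r = 782 satisfies f(r) ≡ 0 mod 11^3.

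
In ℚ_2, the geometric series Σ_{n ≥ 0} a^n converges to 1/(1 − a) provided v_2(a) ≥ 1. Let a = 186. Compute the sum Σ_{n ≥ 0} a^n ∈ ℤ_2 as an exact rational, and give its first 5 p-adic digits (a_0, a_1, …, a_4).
Σ a^n = 1/(1 − a) = -1/185;  first 5 digits = (1, 1, 1, 0, 1)

v_2(a) = 1 ≥ 1, so the series converges in ℤ_2 to 1/(1 − a) = 1/(1 − 186) = -1/185. Expand this rational in ℤ_2: compute digits iteratively via d_i = x_i mod 2, x_{i+1} = (x_i − d_i)/2. The first 5 digits are (1, 1, 1, 0, 1).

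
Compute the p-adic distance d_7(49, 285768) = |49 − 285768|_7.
d_7(49, 285768) = 1/16807

Step 1 — x − y = 49 − 285768 = -285719. Step 2 — v_7(-285719) = 5 (factor: -285719 = −(7^5 · 17); the sign does not affect v_p). Step 3 — |x − y|_7 = 7^{-5} = 1/16807.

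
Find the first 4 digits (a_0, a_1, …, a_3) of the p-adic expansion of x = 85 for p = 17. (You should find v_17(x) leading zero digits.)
(a_0, …, a_3) = (0, 5, 0, 0)

v_17(85) = 1, so a_0 = ... = a_0 = 0. Factor out: x = 17^1 · u with u = 5 a unit in ℤ_17. Expand u iteratively via a_{v+i} = u_i mod 17, u_{i+1} = (u_i − a_{v+i})/17:
  u_0 = 5;  a_1 = 5;  u_1 = (u_0 − 5)/17 = 0
  u_1 = 0;  a_2 = 0;  u_2 = (u_1 − 0)/17 = 0
  u_2 = 0;  a_3 = 0;  u_3 = (u_2 − 0)/17 = 0
Digits: (0, 5, 0, 0).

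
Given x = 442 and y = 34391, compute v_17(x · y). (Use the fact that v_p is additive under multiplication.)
v_17(15200822) = 4

v_p(x) = 1 (factor: 442 = 17^1 · 26); v_p(y) = 3 (factor: 34391 = 17^3 · 7). Additivity: v_p(xy) = v_p(x) + v_p(y) = 1 + 3 = 4. (Direct check: xy = 15200822 = 17^4 · (182).)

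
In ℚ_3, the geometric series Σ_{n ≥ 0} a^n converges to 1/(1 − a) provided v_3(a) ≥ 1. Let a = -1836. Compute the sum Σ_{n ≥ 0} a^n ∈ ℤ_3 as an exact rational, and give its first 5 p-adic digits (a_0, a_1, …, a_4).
Σ a^n = 1/(1 − a) = 1/1837;  first 5 digits = (1, 0, 0, 1, 1)

v_3(a) = 3 ≥ 1, so the series converges in ℤ_3 to 1/(1 − a) = 1/(1 − (-1836)) = 1/1837. Expand this rational in ℤ_3: compute digits iteratively via d_i = x_i mod 3, x_{i+1} = (x_i − d_i)/3. The first 5 digits are (1, 0, 0, 1, 1).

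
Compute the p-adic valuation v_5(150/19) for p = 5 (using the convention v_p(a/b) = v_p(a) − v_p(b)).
v_5(150/19) = 2

Factor powers of 5 from the numerator and denominator of the reduced fraction: 150 = 5^2 · 6 and 19 = 5^0 · 19. Apply v_p(a/b) = v_p(a) − v_p(b): v_5(150/19) = 2 − 0 = 2.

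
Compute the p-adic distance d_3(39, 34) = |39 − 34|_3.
d_3(39, 34) = 1

Step 1 — x − y = 39 − 34 = 5. Step 2 — v_3(5) = 0 (factor: 5 = (3^0 · 5); the sign does not affect v_p). Step 3 — |x − y|_3 = 3^{0} = 1.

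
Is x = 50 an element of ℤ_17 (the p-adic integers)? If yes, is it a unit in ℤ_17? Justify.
x ∈ ℤ_17^× (unit); v_17(x) = 0

ℤ_17 = {x ∈ ℚ_17 : v_17(x) ≥ 0} and ℤ_17^× = {x ∈ ℤ_17 : v_17(x) = 0}. Here v_17(50) = v_17(num) − v_17(den) = 0; compare against these criteria.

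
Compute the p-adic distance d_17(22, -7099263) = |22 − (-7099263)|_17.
d_17(22, -7099263) = 1/1419857

Step 1 — x − y = 22 − (-7099263) = 7099285. Step 2 — v_17(7099285) = 5 (factor: 7099285 = (17^5 · 5); the sign does not affect v_p). Step 3 — |x − y|_17 = 17^{-5} = 1/1419857.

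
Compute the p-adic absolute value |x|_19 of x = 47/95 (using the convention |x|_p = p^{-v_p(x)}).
|47/95|_19 = 19

Step 1 — compute v_19(x) by factoring powers of 19 out of the numerator and denominator: v_19(47/95) = -1. Step 2 — apply |x|_p = p^{-v_p(x)} = 19^{1} = 19.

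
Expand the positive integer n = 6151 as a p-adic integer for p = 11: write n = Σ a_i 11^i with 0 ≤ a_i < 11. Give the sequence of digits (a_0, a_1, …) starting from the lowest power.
(a_0, a_1, …) = (2, 9, 6, 4)

Repeated division by 11 gives the digits low-to-high: 6151 = 2 + 9·11^1 + 6·11^2 + 4·11^3. Digit sequence: (2, 9, 6, 4).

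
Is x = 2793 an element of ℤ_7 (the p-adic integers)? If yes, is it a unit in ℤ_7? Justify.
x ∈ ℤ_7 but not a unit; v_7(x) = 2 > 0

ℤ_7 = {x ∈ ℚ_7 : v_7(x) ≥ 0} and ℤ_7^× = {x ∈ ℤ_7 : v_7(x) = 0}. Here v_7(2793) = v_7(num) − v_7(den) = 2; compare against these criteria.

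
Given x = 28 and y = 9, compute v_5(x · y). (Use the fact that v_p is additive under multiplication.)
v_5(252) = 0

v_p(x) = 0 (factor: 28 = 5^0 · 28); v_p(y) = 0 (factor: 9 = 5^0 · 9). Additivity: v_p(xy) = v_p(x) + v_p(y) = 0 + 0 = 0. (Direct check: xy = 252 = 5^0 · (252).)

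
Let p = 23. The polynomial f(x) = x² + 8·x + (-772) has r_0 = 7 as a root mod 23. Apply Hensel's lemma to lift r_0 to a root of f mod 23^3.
r_2 = 3043 (mod 12167)

Hensel: r_{i+1} = r_i − f(r_i)·(f′(r_i))^{-1} mod 23^{i+2}, f′(x) = 2x + 8. Iterate:
  r_0 = 7 (mod 23)
  r_1 = 398 (mod 529)
  r_2 = 3043 (mod 12167)
Final: r = 3043 satisfies f(r) ≡ 0 mod 23^3.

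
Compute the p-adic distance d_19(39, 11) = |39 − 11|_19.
d_19(39, 11) = 1

Step 1 — x − y = 39 − 11 = 28. Step 2 — v_19(28) = 0 (factor: 28 = (19^0 · 28); the sign does not affect v_p). Step 3 — |x − y|_19 = 19^{0} = 1.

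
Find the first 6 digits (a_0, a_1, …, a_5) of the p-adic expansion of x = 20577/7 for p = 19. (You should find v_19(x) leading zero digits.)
(a_0, …, a_5) = (0, 0, 0, 14, 2, 8)

v_19(20577/7) = 3, so a_0 = ... = a_2 = 0. Factor out: x = 19^3 · u with u = 3/7 a unit in ℤ_19. Expand u iteratively via a_{v+i} = u_i mod 19, u_{i+1} = (u_i − a_{v+i})/19:
  u_0 = 3/7;  a_3 = 14;  u_1 = (u_0 − 14)/19 = -5/7
  u_1 = -5/7;  a_4 = 2;  u_2 = (u_1 − 2)/19 = -1/7
  u_2 = -1/7;  a_5 = 8;  u_3 = (u_2 − 8)/19 = -3/7
Digits: (0, 0, 0, 14, 2, 8).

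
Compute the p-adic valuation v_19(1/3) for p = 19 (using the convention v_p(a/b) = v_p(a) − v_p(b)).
v_19(1/3) = 0

Factor powers of 19 from the numerator and denominator of the reduced fraction: 1 = 19^0 · 1 and 3 = 19^0 · 3. Apply v_p(a/b) = v_p(a) − v_p(b): v_19(1/3) = 0 − 0 = 0.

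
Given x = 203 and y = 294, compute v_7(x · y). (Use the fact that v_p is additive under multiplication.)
v_7(59682) = 3

v_p(x) = 1 (factor: 203 = 7^1 · 29); v_p(y) = 2 (factor: 294 = 7^2 · 6). Additivity: v_p(xy) = v_p(x) + v_p(y) = 1 + 2 = 3. (Direct check: xy = 59682 = 7^3 · (174).)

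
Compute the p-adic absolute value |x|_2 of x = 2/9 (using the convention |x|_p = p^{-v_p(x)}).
|2/9|_2 = 1/2

Step 1 — compute v_2(x) by factoring powers of 2 out of the numerator and denominator: v_2(2/9) = 1. Step 2 — apply |x|_p = p^{-v_p(x)} = 2^{-1} = 1/2.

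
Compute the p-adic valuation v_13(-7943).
v_13(-7943) = 2

v_13(n) is the largest exponent k such that 13^k divides n. Factor out: -7943 = -13^2 · 47. (Sign doesn't affect v_p.) So v_13(-7943) = 2.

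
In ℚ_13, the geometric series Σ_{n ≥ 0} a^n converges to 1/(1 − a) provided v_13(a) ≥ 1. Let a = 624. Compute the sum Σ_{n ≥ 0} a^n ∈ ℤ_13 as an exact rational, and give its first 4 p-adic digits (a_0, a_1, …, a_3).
Σ a^n = 1/(1 − a) = -1/623;  first 4 digits = (1, 9, 6, 9)

v_13(a) = 1 ≥ 1, so the series converges in ℤ_13 to 1/(1 − a) = 1/(1 − 624) = -1/623. Expand this rational in ℤ_13: compute digits iteratively via d_i = x_i mod 13, x_{i+1} = (x_i − d_i)/13. The first 4 digits are (1, 9, 6, 9).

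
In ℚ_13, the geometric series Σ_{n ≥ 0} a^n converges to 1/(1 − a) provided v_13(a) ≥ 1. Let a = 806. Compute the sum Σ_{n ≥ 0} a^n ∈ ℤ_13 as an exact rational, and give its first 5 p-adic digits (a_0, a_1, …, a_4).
Σ a^n = 1/(1 − a) = -1/805;  first 5 digits = (1, 10, 0, 9, 2)

v_13(a) = 1 ≥ 1, so the series converges in ℤ_13 to 1/(1 − a) = 1/(1 − 806) = -1/805. Expand this rational in ℤ_13: compute digits iteratively via d_i = x_i mod 13, x_{i+1} = (x_i − d_i)/13. The first 5 digits are (1, 10, 0, 9, 2).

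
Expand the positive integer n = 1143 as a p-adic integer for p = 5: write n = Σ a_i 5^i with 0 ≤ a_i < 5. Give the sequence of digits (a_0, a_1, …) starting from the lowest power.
(a_0, a_1, …) = (3, 3, 0, 4, 1)

Repeated division by 5 gives the digits low-to-high: 1143 = 3 + 3·5^1 + 4·5^3 + 1·5^4. Digit sequence: (3, 3, 0, 4, 1).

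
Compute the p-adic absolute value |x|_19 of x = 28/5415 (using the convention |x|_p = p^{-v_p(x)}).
|28/5415|_19 = 361

Step 1 — compute v_19(x) by factoring powers of 19 out of the numerator and denominator: v_19(28/5415) = -2. Step 2 — apply |x|_p = p^{-v_p(x)} = 19^{2} = 361.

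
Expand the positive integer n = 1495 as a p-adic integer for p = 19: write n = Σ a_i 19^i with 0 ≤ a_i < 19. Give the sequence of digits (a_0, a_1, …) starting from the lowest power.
(a_0, a_1, …) = (13, 2, 4)

Repeated division by 19 gives the digits low-to-high: 1495 = 13 + 2·19^1 + 4·19^2. Digit sequence: (13, 2, 4).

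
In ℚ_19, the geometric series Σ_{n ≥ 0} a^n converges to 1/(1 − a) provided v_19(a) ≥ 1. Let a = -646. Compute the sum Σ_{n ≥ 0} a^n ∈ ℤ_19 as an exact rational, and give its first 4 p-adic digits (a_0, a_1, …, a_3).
Σ a^n = 1/(1 − a) = 1/647;  first 4 digits = (1, 4, 14, 10)

v_19(a) = 1 ≥ 1, so the series converges in ℤ_19 to 1/(1 − a) = 1/(1 − (-646)) = 1/647. Expand this rational in ℤ_19: compute digits iteratively via d_i = x_i mod 19, x_{i+1} = (x_i − d_i)/19. The first 4 digits are (1, 4, 14, 10).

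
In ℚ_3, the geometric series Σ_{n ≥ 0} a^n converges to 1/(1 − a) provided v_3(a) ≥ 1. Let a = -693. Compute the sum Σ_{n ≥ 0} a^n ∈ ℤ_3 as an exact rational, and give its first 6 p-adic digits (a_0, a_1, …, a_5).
Σ a^n = 1/(1 − a) = 1/694;  first 6 digits = (1, 0, 1, 1, 1, 2)

v_3(a) = 2 ≥ 1, so the series converges in ℤ_3 to 1/(1 − a) = 1/(1 − (-693)) = 1/694. Expand this rational in ℤ_3: compute digits iteratively via d_i = x_i mod 3, x_{i+1} = (x_i − d_i)/3. The first 6 digits are (1, 0, 1, 1, 1, 2).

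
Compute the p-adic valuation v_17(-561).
v_17(-561) = 1

v_17(n) is the largest exponent k such that 17^k divides n. Factor out: -561 = -17^1 · 33. (Sign doesn't affect v_p.) So v_17(-561) = 1.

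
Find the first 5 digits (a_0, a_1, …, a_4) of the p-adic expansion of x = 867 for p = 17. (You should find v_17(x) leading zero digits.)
(a_0, …, a_4) = (0, 0, 3, 0, 0)

v_17(867) = 2, so a_0 = ... = a_1 = 0. Factor out: x = 17^2 · u with u = 3 a unit in ℤ_17. Expand u iteratively via a_{v+i} = u_i mod 17, u_{i+1} = (u_i − a_{v+i})/17:
  u_0 = 3;  a_2 = 3;  u_1 = (u_0 − 3)/17 = 0
  u_1 = 0;  a_3 = 0;  u_2 = (u_1 − 0)/17 = 0
  u_2 = 0;  a_4 = 0;  u_3 = (u_2 − 0)/17 = 0
Digits: (0, 0, 3, 0, 0).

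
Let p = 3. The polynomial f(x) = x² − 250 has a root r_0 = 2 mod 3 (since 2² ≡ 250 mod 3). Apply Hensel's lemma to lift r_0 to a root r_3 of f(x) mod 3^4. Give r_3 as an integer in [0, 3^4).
r_3 = 68 (mod 81)

Hensel's recurrence: r_{i+1} = r_i − f(r_i)·(f′(r_i))^{-1} mod 3^{i+2}, with f′(x) = 2x. Iterate:
  r_0 = 2 (mod 3)
  r_1 = 5 (mod 9)
  r_2 = 14 (mod 27)
  r_3 = 68 (mod 81)
Final: r_3 = 68, and one checks f(r_3) ≡ 0 mod 3^4.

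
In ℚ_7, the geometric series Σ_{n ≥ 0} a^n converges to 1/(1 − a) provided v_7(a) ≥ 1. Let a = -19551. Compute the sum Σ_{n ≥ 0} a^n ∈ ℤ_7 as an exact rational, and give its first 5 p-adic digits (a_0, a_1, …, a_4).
Σ a^n = 1/(1 − a) = 1/19552;  first 5 digits = (1, 0, 0, 6, 5)

v_7(a) = 3 ≥ 1, so the series converges in ℤ_7 to 1/(1 − a) = 1/(1 − (-19551)) = 1/19552. Expand this rational in ℤ_7: compute digits iteratively via d_i = x_i mod 7, x_{i+1} = (x_i − d_i)/7. The first 5 digits are (1, 0, 0, 6, 5).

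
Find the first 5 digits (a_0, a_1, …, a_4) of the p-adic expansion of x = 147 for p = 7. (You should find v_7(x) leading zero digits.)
(a_0, …, a_4) = (0, 0, 3, 0, 0)

v_7(147) = 2, so a_0 = ... = a_1 = 0. Factor out: x = 7^2 · u with u = 3 a unit in ℤ_7. Expand u iteratively via a_{v+i} = u_i mod 7, u_{i+1} = (u_i − a_{v+i})/7:
  u_0 = 3;  a_2 = 3;  u_1 = (u_0 − 3)/7 = 0
  u_1 = 0;  a_3 = 0;  u_2 = (u_1 − 0)/7 = 0
  u_2 = 0;  a_4 = 0;  u_3 = (u_2 − 0)/7 = 0
Digits: (0, 0, 3, 0, 0).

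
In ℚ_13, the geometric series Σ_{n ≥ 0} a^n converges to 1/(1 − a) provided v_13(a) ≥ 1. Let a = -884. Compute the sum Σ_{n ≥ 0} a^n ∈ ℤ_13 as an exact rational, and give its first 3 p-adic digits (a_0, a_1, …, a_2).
Σ a^n = 1/(1 − a) = 1/885;  first 3 digits = (1, 10, 3)

v_13(a) = 1 ≥ 1, so the series converges in ℤ_13 to 1/(1 − a) = 1/(1 − (-884)) = 1/885. Expand this rational in ℤ_13: compute digits iteratively via d_i = x_i mod 13, x_{i+1} = (x_i − d_i)/13. The first 3 digits are (1, 10, 3).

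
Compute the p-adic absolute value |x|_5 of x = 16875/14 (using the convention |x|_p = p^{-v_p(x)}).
|16875/14|_5 = 1/625

Step 1 — compute v_5(x) by factoring powers of 5 out of the numerator and denominator: v_5(16875/14) = 4. Step 2 — apply |x|_p = p^{-v_p(x)} = 5^{-4} = 1/625.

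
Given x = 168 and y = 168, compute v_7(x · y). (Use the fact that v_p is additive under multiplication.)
v_7(28224) = 2

v_p(x) = 1 (factor: 168 = 7^1 · 24); v_p(y) = 1 (factor: 168 = 7^1 · 24). Additivity: v_p(xy) = v_p(x) + v_p(y) = 1 + 1 = 2. (Direct check: xy = 28224 = 7^2 · (576).)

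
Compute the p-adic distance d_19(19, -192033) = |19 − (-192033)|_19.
d_19(19, -192033) = 1/6859

Step 1 — x − y = 19 − (-192033) = 192052. Step 2 — v_19(192052) = 3 (factor: 192052 = (19^3 · 28); the sign does not affect v_p). Step 3 — |x − y|_19 = 19^{-3} = 1/6859.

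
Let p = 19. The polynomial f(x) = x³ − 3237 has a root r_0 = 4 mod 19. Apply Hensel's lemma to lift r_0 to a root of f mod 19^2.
r_1 = 213 (mod 361)

Hensel: r_{i+1} = r_i − f(r_i)/f′(r_i) mod 19^{i+2}, where f′(x) = 3x². Iterate:
  r_0 = 4 (mod 19)
  r_1 = 213 (mod 361)
Final: r = 213 with f(r) ≡ 0 mod 19^2.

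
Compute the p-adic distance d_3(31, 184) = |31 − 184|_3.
d_3(31, 184) = 1/9

Step 1 — x − y = 31 − 184 = -153. Step 2 — v_3(-153) = 2 (factor: -153 = −(3^2 · 17); the sign does not affect v_p). Step 3 — |x − y|_3 = 3^{-2} = 1/9.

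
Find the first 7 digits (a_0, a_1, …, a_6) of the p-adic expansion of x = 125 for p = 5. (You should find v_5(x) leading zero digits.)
(a_0, …, a_6) = (0, 0, 0, 1, 0, 0, 0)

v_5(125) = 3, so a_0 = ... = a_2 = 0. Factor out: x = 5^3 · u with u = 1 a unit in ℤ_5. Expand u iteratively via a_{v+i} = u_i mod 5, u_{i+1} = (u_i − a_{v+i})/5:
  u_0 = 1;  a_3 = 1;  u_1 = (u_0 − 1)/5 = 0
  u_1 = 0;  a_4 = 0;  u_2 = (u_1 − 0)/5 = 0
  u_2 = 0;  a_5 = 0;  u_3 = (u_2 − 0)/5 = 0
  u_3 = 0;  a_6 = 0;  u_4 = (u_3 − 0)/5 = 0
Digits: (0, 0, 0, 1, 0, 0, 0).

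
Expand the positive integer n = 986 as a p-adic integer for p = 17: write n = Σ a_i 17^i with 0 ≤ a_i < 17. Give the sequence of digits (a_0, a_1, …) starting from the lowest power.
(a_0, a_1, …) = (0, 7, 3)

Repeated division by 17 gives the digits low-to-high: 986 = 7·17^1 + 3·17^2. Digit sequence: (0, 7, 3).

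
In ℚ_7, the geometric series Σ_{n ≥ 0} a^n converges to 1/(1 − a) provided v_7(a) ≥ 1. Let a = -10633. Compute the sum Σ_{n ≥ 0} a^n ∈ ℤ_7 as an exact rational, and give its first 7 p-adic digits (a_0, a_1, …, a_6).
Σ a^n = 1/(1 − a) = 1/10634;  first 7 digits = (1, 0, 0, 4, 2, 6, 1)

v_7(a) = 3 ≥ 1, so the series converges in ℤ_7 to 1/(1 − a) = 1/(1 − (-10633)) = 1/10634. Expand this rational in ℤ_7: compute digits iteratively via d_i = x_i mod 7, x_{i+1} = (x_i − d_i)/7. The first 7 digits are (1, 0, 0, 4, 2, 6, 1).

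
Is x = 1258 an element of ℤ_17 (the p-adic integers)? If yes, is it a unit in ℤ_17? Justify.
x ∈ ℤ_17 but not a unit; v_17(x) = 1 > 0

ℤ_17 = {x ∈ ℚ_17 : v_17(x) ≥ 0} and ℤ_17^× = {x ∈ ℤ_17 : v_17(x) = 0}. Here v_17(1258) = v_17(num) − v_17(den) = 1; compare against these criteria.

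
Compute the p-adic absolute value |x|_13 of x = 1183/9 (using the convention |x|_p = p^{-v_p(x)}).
|1183/9|_13 = 1/169

Step 1 — compute v_13(x) by factoring powers of 13 out of the numerator and denominator: v_13(1183/9) = 2. Step 2 — apply |x|_p = p^{-v_p(x)} = 13^{-2} = 1/169.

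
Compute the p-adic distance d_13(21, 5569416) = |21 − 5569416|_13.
d_13(21, 5569416) = 1/371293

Step 1 — x − y = 21 − 5569416 = -5569395. Step 2 — v_13(-5569395) = 5 (factor: -5569395 = −(13^5 · 15); the sign does not affect v_p). Step 3 — |x − y|_13 = 13^{-5} = 1/371293.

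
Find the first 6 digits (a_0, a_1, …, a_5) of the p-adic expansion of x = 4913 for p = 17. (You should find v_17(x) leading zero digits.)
(a_0, …, a_5) = (0, 0, 0, 1, 0, 0)

v_17(4913) = 3, so a_0 = ... = a_2 = 0. Factor out: x = 17^3 · u with u = 1 a unit in ℤ_17. Expand u iteratively via a_{v+i} = u_i mod 17, u_{i+1} = (u_i − a_{v+i})/17:
  u_0 = 1;  a_3 = 1;  u_1 = (u_0 − 1)/17 = 0
  u_1 = 0;  a_4 = 0;  u_2 = (u_1 − 0)/17 = 0
  u_2 = 0;  a_5 = 0;  u_3 = (u_2 − 0)/17 = 0
Digits: (0, 0, 0, 1, 0, 0).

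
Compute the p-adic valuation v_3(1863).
v_3(1863) = 4

v_3(n) is the largest exponent k such that 3^k divides n. Factor out: 1863 = 3^4 · 23. (Sign doesn't affect v_p.) So v_3(1863) = 4.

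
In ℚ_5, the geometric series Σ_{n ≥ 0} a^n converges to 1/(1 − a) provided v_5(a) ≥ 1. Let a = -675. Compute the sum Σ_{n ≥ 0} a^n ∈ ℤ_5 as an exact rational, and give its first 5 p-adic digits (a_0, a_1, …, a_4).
Σ a^n = 1/(1 − a) = 1/676;  first 5 digits = (1, 0, 3, 4, 2)

v_5(a) = 2 ≥ 1, so the series converges in ℤ_5 to 1/(1 − a) = 1/(1 − (-675)) = 1/676. Expand this rational in ℤ_5: compute digits iteratively via d_i = x_i mod 5, x_{i+1} = (x_i − d_i)/5. The first 5 digits are (1, 0, 3, 4, 2).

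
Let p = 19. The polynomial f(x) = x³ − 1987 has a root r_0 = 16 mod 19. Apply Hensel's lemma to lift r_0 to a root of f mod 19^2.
r_1 = 339 (mod 361)

Hensel: r_{i+1} = r_i − f(r_i)/f′(r_i) mod 19^{i+2}, where f′(x) = 3x². Iterate:
  r_0 = 16 (mod 19)
  r_1 = 339 (mod 361)
Final: r = 339 with f(r) ≡ 0 mod 19^2.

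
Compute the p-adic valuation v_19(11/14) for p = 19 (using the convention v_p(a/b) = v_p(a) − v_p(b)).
v_19(11/14) = 0

Factor powers of 19 from the numerator and denominator of the reduced fraction: 11 = 19^0 · 11 and 14 = 19^0 · 14. Apply v_p(a/b) = v_p(a) − v_p(b): v_19(11/14) = 0 − 0 = 0.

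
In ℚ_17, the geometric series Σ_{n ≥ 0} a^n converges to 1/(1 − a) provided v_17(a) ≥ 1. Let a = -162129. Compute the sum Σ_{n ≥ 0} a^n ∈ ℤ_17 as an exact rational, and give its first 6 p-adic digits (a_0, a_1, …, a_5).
Σ a^n = 1/(1 − a) = 1/162130;  first 6 digits = (1, 0, 0, 1, 15, 16)

v_17(a) = 3 ≥ 1, so the series converges in ℤ_17 to 1/(1 − a) = 1/(1 − (-162129)) = 1/162130. Expand this rational in ℤ_17: compute digits iteratively via d_i = x_i mod 17, x_{i+1} = (x_i − d_i)/17. The first 6 digits are (1, 0, 0, 1, 15, 16).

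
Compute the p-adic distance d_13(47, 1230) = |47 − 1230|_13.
d_13(47, 1230) = 1/169

Step 1 — x − y = 47 − 1230 = -1183. Step 2 — v_13(-1183) = 2 (factor: -1183 = −(13^2 · 7); the sign does not affect v_p). Step 3 — |x − y|_13 = 13^{-2} = 1/169.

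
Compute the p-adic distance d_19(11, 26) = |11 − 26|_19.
d_19(11, 26) = 1

Step 1 — x − y = 11 − 26 = -15. Step 2 — v_19(-15) = 0 (factor: -15 = −(19^0 · 15); the sign does not affect v_p). Step 3 — |x − y|_19 = 19^{0} = 1.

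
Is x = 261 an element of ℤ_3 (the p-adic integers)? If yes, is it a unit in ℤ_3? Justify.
x ∈ ℤ_3 but not a unit; v_3(x) = 2 > 0

ℤ_3 = {x ∈ ℚ_3 : v_3(x) ≥ 0} and ℤ_3^× = {x ∈ ℤ_3 : v_3(x) = 0}. Here v_3(261) = v_3(num) − v_3(den) = 2; compare against these criteria.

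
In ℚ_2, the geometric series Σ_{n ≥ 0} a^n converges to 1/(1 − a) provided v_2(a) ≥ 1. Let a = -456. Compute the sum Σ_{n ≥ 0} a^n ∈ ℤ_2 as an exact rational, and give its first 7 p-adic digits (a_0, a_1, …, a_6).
Σ a^n = 1/(1 − a) = 1/457;  first 7 digits = (1, 0, 0, 1, 1, 1, 1)

v_2(a) = 3 ≥ 1, so the series converges in ℤ_2 to 1/(1 − a) = 1/(1 − (-456)) = 1/457. Expand this rational in ℤ_2: compute digits iteratively via d_i = x_i mod 2, x_{i+1} = (x_i − d_i)/2. The first 7 digits are (1, 0, 0, 1, 1, 1, 1).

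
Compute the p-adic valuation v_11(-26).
v_11(-26) = 0

v_11(n) is the largest exponent k such that 11^k divides n. Factor out: -26 = -11^0 · 26. (Sign doesn't affect v_p.) So v_11(-26) = 0.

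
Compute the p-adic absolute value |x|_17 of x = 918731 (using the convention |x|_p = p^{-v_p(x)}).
|918731|_17 = 1/83521

Step 1 — compute v_17(x) by factoring powers of 17 out of the numerator and denominator: v_17(918731) = 4. Step 2 — apply |x|_p = p^{-v_p(x)} = 17^{-4} = 1/83521.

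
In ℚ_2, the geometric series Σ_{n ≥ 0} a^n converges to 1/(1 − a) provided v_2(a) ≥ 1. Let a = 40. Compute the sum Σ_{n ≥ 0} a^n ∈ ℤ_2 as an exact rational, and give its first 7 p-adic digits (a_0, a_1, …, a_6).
Σ a^n = 1/(1 − a) = -1/39;  first 7 digits = (1, 0, 0, 1, 0, 1, 1)

v_2(a) = 3 ≥ 1, so the series converges in ℤ_2 to 1/(1 − a) = 1/(1 − 40) = -1/39. Expand this rational in ℤ_2: compute digits iteratively via d_i = x_i mod 2, x_{i+1} = (x_i − d_i)/2. The first 7 digits are (1, 0, 0, 1, 0, 1, 1).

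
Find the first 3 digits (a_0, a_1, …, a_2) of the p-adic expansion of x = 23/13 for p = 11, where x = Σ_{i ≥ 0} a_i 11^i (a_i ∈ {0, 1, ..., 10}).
(a_0, …, a_2) = (6, 3, 9)

v_11(23/13) = 0 (numerator and denominator both coprime to 11), so x ∈ ℤ_11^×. Compute digits iteratively via a_i = x_i mod 11, x_{i+1} = (x_i − a_i)/11, with x_0 = x:
  x_0 = 23/13;  a_0 = 6;  x_1 = (x_0 − 6)/11 = -5/13
  x_1 = -5/13;  a_1 = 3;  x_2 = (x_1 − 3)/11 = -4/13
  x_2 = -4/13;  a_2 = 9;  x_3 = (x_2 − 9)/11 = -11/13
Digits: (6, 3, 9).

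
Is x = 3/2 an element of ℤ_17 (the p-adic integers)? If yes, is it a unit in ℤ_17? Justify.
x ∈ ℤ_17^× (unit); v_17(x) = 0

ℤ_17 = {x ∈ ℚ_17 : v_17(x) ≥ 0} and ℤ_17^× = {x ∈ ℤ_17 : v_17(x) = 0}. Here v_17(3/2) = v_17(num) − v_17(den) = 0; compare against these criteria.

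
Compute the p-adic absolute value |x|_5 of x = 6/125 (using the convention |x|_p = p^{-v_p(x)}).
|6/125|_5 = 125

Step 1 — compute v_5(x) by factoring powers of 5 out of the numerator and denominator: v_5(6/125) = -3. Step 2 — apply |x|_p = p^{-v_p(x)} = 5^{3} = 125.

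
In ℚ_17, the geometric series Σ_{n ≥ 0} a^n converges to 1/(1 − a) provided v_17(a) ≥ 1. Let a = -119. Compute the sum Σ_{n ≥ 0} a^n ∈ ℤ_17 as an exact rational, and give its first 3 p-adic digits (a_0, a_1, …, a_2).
Σ a^n = 1/(1 − a) = 1/120;  first 3 digits = (1, 10, 14)

v_17(a) = 1 ≥ 1, so the series converges in ℤ_17 to 1/(1 − a) = 1/(1 − (-119)) = 1/120. Expand this rational in ℤ_17: compute digits iteratively via d_i = x_i mod 17, x_{i+1} = (x_i − d_i)/17. The first 3 digits are (1, 10, 14).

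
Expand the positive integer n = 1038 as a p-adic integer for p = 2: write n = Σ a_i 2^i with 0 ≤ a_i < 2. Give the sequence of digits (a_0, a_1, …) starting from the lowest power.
(a_0, a_1, …) = (0, 1, 1, 1, 0, 0, 0, 0, 0, 0, 1)

Repeated division by 2 gives the digits low-to-high: 1038 = 1·2^1 + 1·2^2 + 1·2^3 + 1·2^10. Digit sequence: (0, 1, 1, 1, 0, 0, 0, 0, 0, 0, 1).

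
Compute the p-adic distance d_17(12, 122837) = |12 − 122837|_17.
d_17(12, 122837) = 1/4913

Step 1 — x − y = 12 − 122837 = -122825. Step 2 — v_17(-122825) = 3 (factor: -122825 = −(17^3 · 25); the sign does not affect v_p). Step 3 — |x − y|_17 = 17^{-3} = 1/4913.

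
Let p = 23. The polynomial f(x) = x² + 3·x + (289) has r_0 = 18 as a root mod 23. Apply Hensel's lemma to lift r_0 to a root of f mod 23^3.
r_2 = 1398 (mod 12167)

Hensel: r_{i+1} = r_i − f(r_i)·(f′(r_i))^{-1} mod 23^{i+2}, f′(x) = 2x + 3. Iterate:
  r_0 = 18 (mod 23)
  r_1 = 340 (mod 529)
  r_2 = 1398 (mod 12167)
Final: r = 1398 satisfies f(r) ≡ 0 mod 23^3.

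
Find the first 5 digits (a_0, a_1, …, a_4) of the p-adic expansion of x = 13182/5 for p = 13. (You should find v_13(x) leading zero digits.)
(a_0, …, a_4) = (0, 0, 0, 9, 2)

v_13(13182/5) = 3, so a_0 = ... = a_2 = 0. Factor out: x = 13^3 · u with u = 6/5 a unit in ℤ_13. Expand u iteratively via a_{v+i} = u_i mod 13, u_{i+1} = (u_i − a_{v+i})/13:
  u_0 = 6/5;  a_3 = 9;  u_1 = (u_0 − 9)/13 = -3/5
  u_1 = -3/5;  a_4 = 2;  u_2 = (u_1 − 2)/13 = -1/5
Digits: (0, 0, 0, 9, 2).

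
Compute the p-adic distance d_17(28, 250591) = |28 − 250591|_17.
d_17(28, 250591) = 1/83521

Step 1 — x − y = 28 − 250591 = -250563. Step 2 — v_17(-250563) = 4 (factor: -250563 = −(17^4 · 3); the sign does not affect v_p). Step 3 — |x − y|_17 = 17^{-4} = 1/83521.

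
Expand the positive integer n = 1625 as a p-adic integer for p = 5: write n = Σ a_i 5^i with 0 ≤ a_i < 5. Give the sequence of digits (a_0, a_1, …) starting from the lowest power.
(a_0, a_1, …) = (0, 0, 0, 3, 2)

Repeated division by 5 gives the digits low-to-high: 1625 = 3·5^3 + 2·5^4. Digit sequence: (0, 0, 0, 3, 2).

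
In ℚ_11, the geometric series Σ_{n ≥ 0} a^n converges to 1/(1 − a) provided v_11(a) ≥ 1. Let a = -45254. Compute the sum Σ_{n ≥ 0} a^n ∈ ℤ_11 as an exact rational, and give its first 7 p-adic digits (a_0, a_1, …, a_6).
Σ a^n = 1/(1 − a) = 1/45255;  first 7 digits = (1, 0, 0, 10, 7, 10, 0)

v_11(a) = 3 ≥ 1, so the series converges in ℤ_11 to 1/(1 − a) = 1/(1 − (-45254)) = 1/45255. Expand this rational in ℤ_11: compute digits iteratively via d_i = x_i mod 11, x_{i+1} = (x_i − d_i)/11. The first 7 digits are (1, 0, 0, 10, 7, 10, 0).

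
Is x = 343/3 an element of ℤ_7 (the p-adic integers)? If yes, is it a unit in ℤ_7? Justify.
x ∈ ℤ_7 but not a unit; v_7(x) = 3 > 0

ℤ_7 = {x ∈ ℚ_7 : v_7(x) ≥ 0} and ℤ_7^× = {x ∈ ℤ_7 : v_7(x) = 0}. Here v_7(343/3) = v_7(num) − v_7(den) = 3; compare against these criteria.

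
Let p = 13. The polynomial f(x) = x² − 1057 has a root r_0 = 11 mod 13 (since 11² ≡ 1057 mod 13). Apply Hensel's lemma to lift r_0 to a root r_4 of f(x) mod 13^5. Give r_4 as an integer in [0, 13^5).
r_4 = 95431 (mod 371293)

Hensel's recurrence: r_{i+1} = r_i − f(r_i)·(f′(r_i))^{-1} mod 13^{i+2}, with f′(x) = 2x. Iterate:
  r_0 = 11 (mod 13)
  r_1 = 115 (mod 169)
  r_2 = 960 (mod 2197)
  r_3 = 9748 (mod 28561)
  r_4 = 95431 (mod 371293)
Final: r_4 = 95431, and one checks f(r_4) ≡ 0 mod 13^5.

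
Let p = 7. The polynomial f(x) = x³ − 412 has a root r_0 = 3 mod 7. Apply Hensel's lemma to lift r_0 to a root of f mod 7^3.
r_2 = 255 (mod 343)

Hensel: r_{i+1} = r_i − f(r_i)/f′(r_i) mod 7^{i+2}, where f′(x) = 3x². Iterate:
  r_0 = 3 (mod 7)
  r_1 = 10 (mod 49)
  r_2 = 255 (mod 343)
Final: r = 255 with f(r) ≡ 0 mod 7^3.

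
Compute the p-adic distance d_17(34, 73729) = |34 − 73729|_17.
d_17(34, 73729) = 1/4913

Step 1 — x − y = 34 − 73729 = -73695. Step 2 — v_17(-73695) = 3 (factor: -73695 = −(17^3 · 15); the sign does not affect v_p). Step 3 — |x − y|_17 = 17^{-3} = 1/4913.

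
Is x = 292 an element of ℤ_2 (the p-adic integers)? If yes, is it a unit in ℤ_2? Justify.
x ∈ ℤ_2 but not a unit; v_2(x) = 2 > 0

ℤ_2 = {x ∈ ℚ_2 : v_2(x) ≥ 0} and ℤ_2^× = {x ∈ ℤ_2 : v_2(x) = 0}. Here v_2(292) = v_2(num) − v_2(den) = 2; compare against these criteria.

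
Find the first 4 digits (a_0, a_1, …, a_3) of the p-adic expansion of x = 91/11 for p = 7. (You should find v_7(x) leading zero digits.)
(a_0, …, a_3) = (0, 5, 2, 6)

v_7(91/11) = 1, so a_0 = ... = a_0 = 0. Factor out: x = 7^1 · u with u = 13/11 a unit in ℤ_7. Expand u iteratively via a_{v+i} = u_i mod 7, u_{i+1} = (u_i − a_{v+i})/7:
  u_0 = 13/11;  a_1 = 5;  u_1 = (u_0 − 5)/7 = -6/11
  u_1 = -6/11;  a_2 = 2;  u_2 = (u_1 − 2)/7 = -4/11
  u_2 = -4/11;  a_3 = 6;  u_3 = (u_2 − 6)/7 = -10/11
Digits: (0, 5, 2, 6).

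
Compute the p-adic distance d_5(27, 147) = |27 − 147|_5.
d_5(27, 147) = 1/5

Step 1 — x − y = 27 − 147 = -120. Step 2 — v_5(-120) = 1 (factor: -120 = −(5^1 · 24); the sign does not affect v_p). Step 3 — |x − y|_5 = 5^{-1} = 1/5.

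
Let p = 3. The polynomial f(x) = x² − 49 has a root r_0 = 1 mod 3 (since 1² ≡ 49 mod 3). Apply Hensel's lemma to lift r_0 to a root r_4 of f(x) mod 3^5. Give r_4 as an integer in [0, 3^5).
r_4 = 7 (mod 243)

Hensel's recurrence: r_{i+1} = r_i − f(r_i)·(f′(r_i))^{-1} mod 3^{i+2}, with f′(x) = 2x. Iterate:
  r_0 = 1 (mod 3)
  r_1 = 7 (mod 9)
  r_2 = 7 (mod 27)
  r_3 = 7 (mod 81)
  r_4 = 7 (mod 243)
Final: r_4 = 7, and one checks f(r_4) ≡ 0 mod 3^5.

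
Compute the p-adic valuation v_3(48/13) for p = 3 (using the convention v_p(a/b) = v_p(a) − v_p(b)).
v_3(48/13) = 1

Factor powers of 3 from the numerator and denominator of the reduced fraction: 48 = 3^1 · 16 and 13 = 3^0 · 13. Apply v_p(a/b) = v_p(a) − v_p(b): v_3(48/13) = 1 − 0 = 1.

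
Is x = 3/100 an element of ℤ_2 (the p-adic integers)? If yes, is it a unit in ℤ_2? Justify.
x ∉ ℤ_2 (v_2(x) = -2 < 0)

ℤ_2 = {x ∈ ℚ_2 : v_2(x) ≥ 0} and ℤ_2^× = {x ∈ ℤ_2 : v_2(x) = 0}. Here v_2(3/100) = v_2(num) − v_2(den) = -2; compare against these criteria.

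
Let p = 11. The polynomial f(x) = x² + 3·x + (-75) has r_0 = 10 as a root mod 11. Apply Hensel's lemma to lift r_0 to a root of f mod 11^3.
r_2 = 802 (mod 1331)

Hensel: r_{i+1} = r_i − f(r_i)·(f′(r_i))^{-1} mod 11^{i+2}, f′(x) = 2x + 3. Iterate:
  r_0 = 10 (mod 11)
  r_1 = 76 (mod 121)
  r_2 = 802 (mod 1331)
Final: r = 802 satisfies f(r) ≡ 0 mod 11^3.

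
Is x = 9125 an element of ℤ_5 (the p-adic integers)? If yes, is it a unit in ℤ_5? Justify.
x ∈ ℤ_5 but not a unit; v_5(x) = 3 > 0

ℤ_5 = {x ∈ ℚ_5 : v_5(x) ≥ 0} and ℤ_5^× = {x ∈ ℤ_5 : v_5(x) = 0}. Here v_5(9125) = v_5(num) − v_5(den) = 3; compare against these criteria.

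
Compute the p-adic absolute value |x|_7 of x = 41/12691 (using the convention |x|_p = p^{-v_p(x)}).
|41/12691|_7 = 343

Step 1 — compute v_7(x) by factoring powers of 7 out of the numerator and denominator: v_7(41/12691) = -3. Step 2 — apply |x|_p = p^{-v_p(x)} = 7^{3} = 343.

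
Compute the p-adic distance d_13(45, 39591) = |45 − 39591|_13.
d_13(45, 39591) = 1/2197

Step 1 — x − y = 45 − 39591 = -39546. Step 2 — v_13(-39546) = 3 (factor: -39546 = −(13^3 · 18); the sign does not affect v_p). Step 3 — |x − y|_13 = 13^{-3} = 1/2197.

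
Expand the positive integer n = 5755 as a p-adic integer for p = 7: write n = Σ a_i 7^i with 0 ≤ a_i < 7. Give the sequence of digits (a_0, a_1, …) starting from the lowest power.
(a_0, a_1, …) = (1, 3, 5, 2, 2)

Repeated division by 7 gives the digits low-to-high: 5755 = 1 + 3·7^1 + 5·7^2 + 2·7^3 + 2·7^4. Digit sequence: (1, 3, 5, 2, 2).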